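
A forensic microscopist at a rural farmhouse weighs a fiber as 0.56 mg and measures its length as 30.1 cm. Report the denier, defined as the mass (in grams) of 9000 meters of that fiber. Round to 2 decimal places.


Denier calculation:
Mass in grams = 0.56 mg / 1000 = 0.00056 g
Length in meters = 30.1 cm / 100 = 0.301 m
Linear density = mass / length = 0.00056 / 0.301 = 0.00186047 g/m
Denier = (g/m) * 9000 = 0.00186047 * 9000 = 16.74

16.74


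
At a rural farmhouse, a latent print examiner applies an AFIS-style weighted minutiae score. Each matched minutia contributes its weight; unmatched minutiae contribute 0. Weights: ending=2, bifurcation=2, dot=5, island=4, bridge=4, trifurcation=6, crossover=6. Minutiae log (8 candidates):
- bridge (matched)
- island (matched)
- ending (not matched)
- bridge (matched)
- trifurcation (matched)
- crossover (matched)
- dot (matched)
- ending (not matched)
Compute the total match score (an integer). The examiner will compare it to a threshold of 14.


Weighted minutiae match score:
  bridge: matched, +4 (running total 4)
  island: matched, +4 (running total 8)
  ending: not matched, +0
  bridge: matched, +4 (running total 12)
  trifurcation: matched, +6 (running total 18)
  crossover: matched, +6 (running total 24)
  dot: matched, +5 (running total 29)
  ending: not matched, +0
Total score = 29
Threshold = 14; verdict = identification

29


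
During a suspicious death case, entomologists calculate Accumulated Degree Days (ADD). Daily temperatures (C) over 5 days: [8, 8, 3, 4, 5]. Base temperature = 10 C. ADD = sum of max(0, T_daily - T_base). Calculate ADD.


Computing ADD day by day:
Day 1: max(0, 8 - 10) = 0
Day 2: max(0, 8 - 10) = 0
Day 3: max(0, 3 - 10) = 0
Day 4: max(0, 4 - 10) = 0
Day 5: max(0, 5 - 10) = 0
Total ADD = 0

0


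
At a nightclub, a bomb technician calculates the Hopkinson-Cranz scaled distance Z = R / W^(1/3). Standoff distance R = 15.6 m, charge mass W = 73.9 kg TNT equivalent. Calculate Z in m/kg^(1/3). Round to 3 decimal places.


Scaled distance calculation:
W^(1/3) = 73.9^(1/3) = 4.196444
Z = R / W^(1/3) = 15.6 / 4.196444
Z = 3.717 m/kg^(1/3)

3.717


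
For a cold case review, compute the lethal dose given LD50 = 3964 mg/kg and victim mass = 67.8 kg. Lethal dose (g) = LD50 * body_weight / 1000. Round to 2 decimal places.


Lethal dose calculation:
Lethal dose = LD50 * body_weight / 1000
= 3964 * 67.8 / 1000
= 268759.2 / 1000
= 268.76 g

268.76


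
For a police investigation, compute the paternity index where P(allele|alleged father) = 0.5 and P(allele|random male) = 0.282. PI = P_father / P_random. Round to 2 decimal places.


Paternity Index calculation:
PI = P(allele|father) / P(allele|random)
PI = 0.5 / 0.282
PI = 1.77

1.77


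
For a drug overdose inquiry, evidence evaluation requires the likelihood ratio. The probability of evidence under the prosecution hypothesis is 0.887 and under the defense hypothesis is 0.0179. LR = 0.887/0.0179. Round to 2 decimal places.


Likelihood ratio calculation:
LR = P(E|Hp) / P(E|Hd)
LR = 0.887 / 0.0179
LR = 49.55

49.55


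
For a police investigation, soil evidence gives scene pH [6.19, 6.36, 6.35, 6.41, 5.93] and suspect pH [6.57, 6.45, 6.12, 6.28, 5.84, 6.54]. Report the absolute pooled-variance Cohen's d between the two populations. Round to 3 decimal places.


Pooled-variance Cohen's d for soil pH comparison:
Scene mean = 31.24 / 5 = 6.248
Suspect mean = 37.8 / 6 = 6.3
Scene sample variance s_s^2 = 0.03842
Suspect sample variance s_c^2 = 0.07948
Pooled variance = ((n_s-1)*s_s^2 + (n_c-1)*s_c^2) / (n_s + n_c - 2) = 0.061231
Pooled SD = sqrt(0.061231) = 0.247449
Mean difference = -0.052
|d| = |-0.052| / 0.247449 = 0.210

0.210


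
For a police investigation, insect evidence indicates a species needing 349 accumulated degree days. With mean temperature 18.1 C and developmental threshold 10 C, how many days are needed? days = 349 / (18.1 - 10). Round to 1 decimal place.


Insect development time:
Effective temperature = avg_temp - T_base = 18.1 - 10 = 8.1 C
Days = ADD / effective_temp = 349 / 8.1 = 43.1 days

43.1


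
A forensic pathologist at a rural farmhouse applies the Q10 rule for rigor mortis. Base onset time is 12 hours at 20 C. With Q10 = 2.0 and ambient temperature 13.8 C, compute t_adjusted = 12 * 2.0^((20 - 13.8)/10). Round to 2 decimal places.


Rigor mortis time adjustment:
Exponent = (T_ref - T_actual) / 10 = (20 - 13.8) / 10 = 0.62
Q10 factor = 2.0^0.62 = 1.53688
t_adjusted = 12 * 1.53688 = 18.44 hours

18.44


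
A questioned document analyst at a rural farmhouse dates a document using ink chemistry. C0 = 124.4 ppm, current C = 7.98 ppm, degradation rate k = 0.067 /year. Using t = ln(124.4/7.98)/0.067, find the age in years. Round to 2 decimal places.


Document age estimation:
C0/C = 124.4 / 7.98 = 15.588972
ln(C0/C) = 2.746564
t = 2.746564 / 0.067 = 40.99 years

40.99


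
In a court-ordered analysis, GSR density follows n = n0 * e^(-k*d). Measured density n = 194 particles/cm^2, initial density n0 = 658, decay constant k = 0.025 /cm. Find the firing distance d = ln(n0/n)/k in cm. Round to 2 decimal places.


GSR distance calculation:
n0/n = 658 / 194 = 3.391753
ln(n0/n) = 1.221347
d = 1.221347 / 0.025 = 48.85 cm

48.85


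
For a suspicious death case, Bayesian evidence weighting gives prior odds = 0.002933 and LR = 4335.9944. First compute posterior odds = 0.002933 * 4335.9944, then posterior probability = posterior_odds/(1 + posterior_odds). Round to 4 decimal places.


Bayesian evidence evaluation:
Posterior odds = prior_odds * LR = 0.002933 * 4335.9944 = 12.71747
Posterior probability = posterior_odds / (1 + posterior_odds)
= 12.71747 / (1 + 12.71747)
= 12.71747 / 13.71747
= 0.9271

0.9271


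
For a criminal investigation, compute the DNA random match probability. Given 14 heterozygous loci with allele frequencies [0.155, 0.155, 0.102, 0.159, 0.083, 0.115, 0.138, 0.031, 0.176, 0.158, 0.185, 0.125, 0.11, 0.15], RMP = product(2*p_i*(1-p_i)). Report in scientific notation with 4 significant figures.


Computing RMP for 14 loci:
Locus 1: 2 * 0.155 * 0.845 = 0.26195
Locus 2: 2 * 0.155 * 0.845 = 0.26195
Locus 3: 2 * 0.102 * 0.898 = 0.183192
Locus 4: 2 * 0.159 * 0.841 = 0.267438
Locus 5: 2 * 0.083 * 0.917 = 0.152222
Locus 6: 2 * 0.115 * 0.885 = 0.20355
Locus 7: 2 * 0.138 * 0.862 = 0.237912
Locus 8: 2 * 0.031 * 0.969 = 0.060078
Locus 9: 2 * 0.176 * 0.824 = 0.290048
Locus 10: 2 * 0.158 * 0.842 = 0.266072
Locus 11: 2 * 0.185 * 0.815 = 0.30155
Locus 12: 2 * 0.125 * 0.875 = 0.21875
Locus 13: 2 * 0.11 * 0.89 = 0.1958
Locus 14: 2 * 0.15 * 0.85 = 0.255
RMP = 3.784e-10

3.784e-10


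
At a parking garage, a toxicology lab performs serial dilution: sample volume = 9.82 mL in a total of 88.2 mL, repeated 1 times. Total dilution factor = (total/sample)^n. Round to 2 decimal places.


Dilution factor calculation:
Single dilution = V_total / V_sample = 88.2 / 9.82 ≈ 8.98167
Number of dilutions = 1
Total DF = (88.2 / 9.82)^1 (full precision, rounded at the end) = 8.98

8.98


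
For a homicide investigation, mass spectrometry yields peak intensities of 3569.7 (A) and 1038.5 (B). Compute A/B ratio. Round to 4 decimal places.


Spectral peak ratio:
Peak A = 3569.7 counts
Peak B = 1038.5 counts
Ratio = 3569.7 / 1038.5 = 3.4374

3.4374


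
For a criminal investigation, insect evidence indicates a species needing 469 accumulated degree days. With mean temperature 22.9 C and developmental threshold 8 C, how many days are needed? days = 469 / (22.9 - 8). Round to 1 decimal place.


Insect development time:
Effective temperature = avg_temp - T_base = 22.9 - 8 = 14.9 C
Days = ADD / effective_temp = 469 / 14.9 = 31.5 days

31.5


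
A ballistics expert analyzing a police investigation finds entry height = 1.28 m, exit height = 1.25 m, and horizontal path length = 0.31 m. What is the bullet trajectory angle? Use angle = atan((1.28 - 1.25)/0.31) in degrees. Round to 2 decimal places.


Bullet trajectory angle:
Height difference = 1.28 - 1.25 = 0.03 m
angle = atan(0.03 / 0.31)
angle = atan(0.096774)
angle = 5.53 degrees

5.53


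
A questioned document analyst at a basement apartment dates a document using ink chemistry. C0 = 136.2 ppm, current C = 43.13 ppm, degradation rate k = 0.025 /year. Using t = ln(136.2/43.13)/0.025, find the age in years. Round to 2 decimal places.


Document age estimation:
C0/C = 136.2 / 43.13 = 3.157895
ln(C0/C) = 1.149906
t = 1.149906 / 0.025 = 46.00 years

46.00


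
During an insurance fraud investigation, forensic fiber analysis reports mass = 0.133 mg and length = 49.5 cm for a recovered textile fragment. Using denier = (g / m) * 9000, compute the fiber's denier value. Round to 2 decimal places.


Denier calculation:
Mass in grams = 0.133 mg / 1000 = 0.000133 g
Length in meters = 49.5 cm / 100 = 0.495 m
Linear density = mass / length = 0.000133 / 0.495 = 0.00026869 g/m
Denier = (g/m) * 9000 = 0.00026869 * 9000 = 2.42

2.42


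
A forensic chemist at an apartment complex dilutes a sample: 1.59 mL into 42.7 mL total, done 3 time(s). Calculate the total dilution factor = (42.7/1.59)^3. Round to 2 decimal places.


Dilution factor calculation:
Single dilution = V_total / V_sample = 42.7 / 1.59 ≈ 26.855346
Number of dilutions = 3
Total DF = (42.7 / 1.59)^3 (full precision, rounded at the end) = 19368.33

19368.33


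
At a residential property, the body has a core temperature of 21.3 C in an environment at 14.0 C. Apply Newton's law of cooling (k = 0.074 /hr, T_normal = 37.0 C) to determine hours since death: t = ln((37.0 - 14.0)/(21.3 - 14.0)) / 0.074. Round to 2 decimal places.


Using Newton's law of cooling:
t = ln((T_normal - T_ambient) / (T_body - T_ambient)) / k
T_normal - T_ambient = 23.0
T_body - T_ambient = 7.3
Ratio = 3.150685
ln(ratio) = 1.14762
t = 1.14762 / 0.074 = 15.51 hours

15.51


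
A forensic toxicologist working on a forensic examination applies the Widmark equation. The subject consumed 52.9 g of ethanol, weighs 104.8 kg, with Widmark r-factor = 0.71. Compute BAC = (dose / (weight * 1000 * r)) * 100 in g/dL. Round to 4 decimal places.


Applying the Widmark formula:
BAC = (dose_g / (body_wt * 1000 * r)) * 100
Denominator = 104.8 * 1000 * 0.71 = 74408
BAC = (52.9 / 74408) * 100
BAC = 0.0711 g/dL

0.0711


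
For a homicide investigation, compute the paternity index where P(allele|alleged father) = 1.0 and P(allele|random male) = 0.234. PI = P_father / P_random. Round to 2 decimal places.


Paternity Index calculation:
PI = P(allele|father) / P(allele|random)
PI = 1.0 / 0.234
PI = 4.27

4.27


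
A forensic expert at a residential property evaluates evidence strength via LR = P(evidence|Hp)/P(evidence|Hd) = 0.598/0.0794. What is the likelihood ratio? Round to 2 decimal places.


Likelihood ratio calculation:
LR = P(E|Hp) / P(E|Hd)
LR = 0.598 / 0.0794
LR = 7.53

7.53


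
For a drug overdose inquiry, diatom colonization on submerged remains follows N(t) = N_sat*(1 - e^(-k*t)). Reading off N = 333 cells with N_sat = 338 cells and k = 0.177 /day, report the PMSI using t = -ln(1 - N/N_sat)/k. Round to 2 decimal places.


PMSI from diatom colonization curve:
N / N_sat = 333 / 338 = 0.985207
1 - N/N_sat = 0.014793
ln(1 - N/N_sat) = -4.213601
t = -ln(1 - N/N_sat) / k = -(-4.213601) / 0.177 = 23.81 days

23.81


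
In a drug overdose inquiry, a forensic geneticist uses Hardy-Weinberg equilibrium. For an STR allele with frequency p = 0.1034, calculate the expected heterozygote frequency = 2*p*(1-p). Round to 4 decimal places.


Hardy-Weinberg heterozygote frequency:
q = 1 - p = 1 - 0.1034 = 0.8966
2pq = 2 * 0.1034 * 0.8966 = 0.1854

0.1854


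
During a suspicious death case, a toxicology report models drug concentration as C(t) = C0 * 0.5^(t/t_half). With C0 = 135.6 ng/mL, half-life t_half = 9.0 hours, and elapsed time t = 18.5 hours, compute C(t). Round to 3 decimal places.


Drug concentration decay:
Number of half-lives = t / t_half = 18.5 / 9.0 = 2.055556
Decay factor = 0.5^2.055556 = 0.24055589
C(t) = 135.6 * 0.24055589 = 32.619 ng/mL

32.619


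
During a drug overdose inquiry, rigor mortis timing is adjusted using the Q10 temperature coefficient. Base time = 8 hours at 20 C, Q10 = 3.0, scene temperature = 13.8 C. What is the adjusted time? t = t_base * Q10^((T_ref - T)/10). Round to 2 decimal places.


Rigor mortis time adjustment:
Exponent = (T_ref - T_actual) / 10 = (20 - 13.8) / 10 = 0.62
Q10 factor = 3.0^0.62 = 1.97613
t_adjusted = 8 * 1.97613 = 15.81 hours

15.81


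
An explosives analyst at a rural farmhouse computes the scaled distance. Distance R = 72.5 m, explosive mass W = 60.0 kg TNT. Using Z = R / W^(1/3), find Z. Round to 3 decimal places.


Scaled distance calculation:
W^(1/3) = 60.0^(1/3) = 3.914868
Z = R / W^(1/3) = 72.5 / 3.914868
Z = 18.519 m/kg^(1/3)

18.519


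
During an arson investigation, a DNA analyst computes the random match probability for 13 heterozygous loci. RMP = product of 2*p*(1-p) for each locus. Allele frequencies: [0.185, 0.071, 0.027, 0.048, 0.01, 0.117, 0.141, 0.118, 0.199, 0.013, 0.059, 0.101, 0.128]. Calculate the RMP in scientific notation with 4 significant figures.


Computing RMP for 13 loci:
Locus 1: 2 * 0.185 * 0.815 = 0.30155
Locus 2: 2 * 0.071 * 0.929 = 0.131918
Locus 3: 2 * 0.027 * 0.973 = 0.052542
Locus 4: 2 * 0.048 * 0.952 = 0.091392
Locus 5: 2 * 0.01 * 0.99 = 0.0198
Locus 6: 2 * 0.117 * 0.883 = 0.206622
Locus 7: 2 * 0.141 * 0.859 = 0.242238
Locus 8: 2 * 0.118 * 0.882 = 0.208152
Locus 9: 2 * 0.199 * 0.801 = 0.318798
Locus 10: 2 * 0.013 * 0.987 = 0.025662
Locus 11: 2 * 0.059 * 0.941 = 0.111038
Locus 12: 2 * 0.101 * 0.899 = 0.181598
Locus 13: 2 * 0.128 * 0.872 = 0.223232
RMP = 1.451e-12

1.451e-12


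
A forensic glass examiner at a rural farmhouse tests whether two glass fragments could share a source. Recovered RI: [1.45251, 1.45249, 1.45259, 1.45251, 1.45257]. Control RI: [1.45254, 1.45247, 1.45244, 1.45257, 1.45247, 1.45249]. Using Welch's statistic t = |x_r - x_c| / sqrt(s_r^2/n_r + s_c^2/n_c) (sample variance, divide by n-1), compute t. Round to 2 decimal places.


Welch's t-criterion for glass RI comparison:
Recovered mean = sum / n_r = 7.26267 / 5 = 1.452534
Control mean = sum / n_c = 8.71498 / 6 = 1.4524967
Recovered sample variance s_r^2 = 1.88e-09
Control sample variance s_c^2 = 2.38667e-09
Welch SE (unpooled) = sqrt(s_r^2/n_r + s_c^2/n_c) = sqrt(3.76e-10 + 3.97778e-10) = sqrt(7.73778e-10) = 2.78169e-05
|mean_r - mean_c| = 3.73333e-05
t = 3.73333e-05 / 2.78169e-05 = 1.34

1.34


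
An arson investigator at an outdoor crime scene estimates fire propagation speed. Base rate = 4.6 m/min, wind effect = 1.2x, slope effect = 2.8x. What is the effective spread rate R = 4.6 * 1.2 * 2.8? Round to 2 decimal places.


Fire spread rate calculation:
R = R0 * wind_factor * slope_factor
= 4.6 * 1.2 * 2.8
= 5.52 * 2.8
= 15.46 m/min

15.46


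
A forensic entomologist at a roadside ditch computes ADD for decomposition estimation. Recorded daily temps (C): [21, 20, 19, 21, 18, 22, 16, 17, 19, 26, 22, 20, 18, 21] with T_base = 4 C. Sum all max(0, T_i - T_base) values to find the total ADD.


Computing ADD day by day:
Day 1: max(0, 21 - 4) = 17
Day 2: max(0, 20 - 4) = 16
Day 3: max(0, 19 - 4) = 15
Day 4: max(0, 21 - 4) = 17
Day 5: max(0, 18 - 4) = 14
Day 6: max(0, 22 - 4) = 18
Day 7: max(0, 16 - 4) = 12
Day 8: max(0, 17 - 4) = 13
Day 9: max(0, 19 - 4) = 15
Day 10: max(0, 26 - 4) = 22
Day 11: max(0, 22 - 4) = 18
Day 12: max(0, 20 - 4) = 16
Day 13: max(0, 18 - 4) = 14
Day 14: max(0, 21 - 4) = 17
Total ADD = 224

224


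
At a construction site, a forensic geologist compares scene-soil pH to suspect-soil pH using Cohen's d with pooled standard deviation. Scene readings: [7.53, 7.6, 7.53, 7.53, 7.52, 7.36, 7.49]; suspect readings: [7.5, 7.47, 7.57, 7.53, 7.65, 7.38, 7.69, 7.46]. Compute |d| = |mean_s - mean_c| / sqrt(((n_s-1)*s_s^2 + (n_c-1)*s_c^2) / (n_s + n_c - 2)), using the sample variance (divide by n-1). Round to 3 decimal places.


Pooled-variance Cohen's d for soil pH comparison:
Scene mean = 52.56 / 7 = 7.508571
Suspect mean = 60.25 / 8 = 7.53125
Scene sample variance s_s^2 = 0.005381
Suspect sample variance s_c^2 = 0.010498
Pooled variance = ((n_s-1)*s_s^2 + (n_c-1)*s_c^2) / (n_s + n_c - 2) = 0.008136
Pooled SD = sqrt(0.008136) = 0.0902
Mean difference = -0.022679
|d| = |-0.022679| / 0.0902 = 0.251

0.251


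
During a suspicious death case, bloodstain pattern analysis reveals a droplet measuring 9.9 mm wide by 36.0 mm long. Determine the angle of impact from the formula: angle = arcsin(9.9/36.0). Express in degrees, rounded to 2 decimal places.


Blood spatter impact angle calculation:
width / length = 9.9 / 36.0 = 0.275
angle = arcsin(0.275)
angle = 15.96 degrees

15.96


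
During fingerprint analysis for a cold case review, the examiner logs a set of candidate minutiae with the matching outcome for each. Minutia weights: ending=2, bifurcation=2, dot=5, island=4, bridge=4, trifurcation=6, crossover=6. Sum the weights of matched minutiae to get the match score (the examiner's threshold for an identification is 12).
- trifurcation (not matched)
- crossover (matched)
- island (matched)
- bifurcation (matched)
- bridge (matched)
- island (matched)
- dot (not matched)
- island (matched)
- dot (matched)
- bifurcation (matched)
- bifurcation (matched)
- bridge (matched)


Weighted minutiae match score:
  trifurcation: not matched, +0
  crossover: matched, +6 (running total 6)
  island: matched, +4 (running total 10)
  bifurcation: matched, +2 (running total 12)
  bridge: matched, +4 (running total 16)
  island: matched, +4 (running total 20)
  dot: not matched, +0
  island: matched, +4 (running total 24)
  dot: matched, +5 (running total 29)
  bifurcation: matched, +2 (running total 31)
  bifurcation: matched, +2 (running total 33)
  bridge: matched, +4 (running total 37)
Total score = 37
Threshold = 12; verdict = identification

37


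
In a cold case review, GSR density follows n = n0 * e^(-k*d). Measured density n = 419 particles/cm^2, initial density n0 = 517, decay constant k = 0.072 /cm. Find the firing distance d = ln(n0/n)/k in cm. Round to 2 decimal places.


GSR distance calculation:
n0/n = 517 / 419 = 1.23389
ln(n0/n) = 0.210172
d = 0.210172 / 0.072 = 2.92 cm

2.92


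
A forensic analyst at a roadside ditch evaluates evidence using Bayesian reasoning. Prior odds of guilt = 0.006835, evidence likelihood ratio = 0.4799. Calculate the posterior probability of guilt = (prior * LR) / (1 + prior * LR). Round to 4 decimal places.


Bayesian evidence evaluation:
Posterior odds = prior_odds * LR = 0.006835 * 0.4799 = 0.003280116
Posterior probability = posterior_odds / (1 + posterior_odds)
= 0.003280116 / (1 + 0.003280116)
= 0.003280116 / 1.003280116
= 0.0033

0.0033


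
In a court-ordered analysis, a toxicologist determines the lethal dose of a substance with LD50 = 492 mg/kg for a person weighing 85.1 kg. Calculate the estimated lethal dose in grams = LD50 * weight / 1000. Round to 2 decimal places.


Lethal dose calculation:
Lethal dose = LD50 * body_weight / 1000
= 492 * 85.1 / 1000
= 41869.2 / 1000
= 41.87 g

41.87


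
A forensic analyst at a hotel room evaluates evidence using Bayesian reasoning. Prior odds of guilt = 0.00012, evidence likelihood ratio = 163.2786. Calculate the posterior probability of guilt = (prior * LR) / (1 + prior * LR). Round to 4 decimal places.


Bayesian evidence evaluation:
Posterior odds = prior_odds * LR = 0.00012 * 163.2786 = 0.01959343
Posterior probability = posterior_odds / (1 + posterior_odds)
= 0.01959343 / (1 + 0.01959343)
= 0.01959343 / 1.01959343
= 0.0192

0.0192


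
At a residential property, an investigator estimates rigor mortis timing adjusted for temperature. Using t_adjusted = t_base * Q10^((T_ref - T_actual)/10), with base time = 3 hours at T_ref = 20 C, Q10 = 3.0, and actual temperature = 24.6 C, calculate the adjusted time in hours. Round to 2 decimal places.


Rigor mortis time adjustment:
Exponent = (T_ref - T_actual) / 10 = (20 - 24.6) / 10 = -0.46
Q10 factor = 3.0^-0.46 = 0.60329
t_adjusted = 3 * 0.60329 = 1.81 hours

1.81


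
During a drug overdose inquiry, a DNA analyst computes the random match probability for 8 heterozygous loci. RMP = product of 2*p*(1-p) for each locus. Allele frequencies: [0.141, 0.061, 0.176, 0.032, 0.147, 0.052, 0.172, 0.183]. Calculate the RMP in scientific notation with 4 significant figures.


Computing RMP for 8 loci:
Locus 1: 2 * 0.141 * 0.859 = 0.242238
Locus 2: 2 * 0.061 * 0.939 = 0.114558
Locus 3: 2 * 0.176 * 0.824 = 0.290048
Locus 4: 2 * 0.032 * 0.968 = 0.061952
Locus 5: 2 * 0.147 * 0.853 = 0.250782
Locus 6: 2 * 0.052 * 0.948 = 0.098592
Locus 7: 2 * 0.172 * 0.828 = 0.284832
Locus 8: 2 * 0.183 * 0.817 = 0.299022
RMP = 1.050e-06

1.050e-06


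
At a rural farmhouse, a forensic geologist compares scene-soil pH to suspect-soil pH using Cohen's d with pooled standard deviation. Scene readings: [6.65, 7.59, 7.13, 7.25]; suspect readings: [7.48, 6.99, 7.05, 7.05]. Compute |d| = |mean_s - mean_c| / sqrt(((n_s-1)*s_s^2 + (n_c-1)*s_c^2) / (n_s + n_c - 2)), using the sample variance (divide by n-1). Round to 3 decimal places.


Pooled-variance Cohen's d for soil pH comparison:
Scene mean = 28.62 / 4 = 7.155
Suspect mean = 28.57 / 4 = 7.1425
Scene sample variance s_s^2 = 0.1513
Suspect sample variance s_c^2 = 0.051425
Pooled variance = ((n_s-1)*s_s^2 + (n_c-1)*s_c^2) / (n_s + n_c - 2) = 0.101362
Pooled SD = sqrt(0.101362) = 0.318374
Mean difference = 0.0125
|d| = |0.0125| / 0.318374 = 0.039

0.039


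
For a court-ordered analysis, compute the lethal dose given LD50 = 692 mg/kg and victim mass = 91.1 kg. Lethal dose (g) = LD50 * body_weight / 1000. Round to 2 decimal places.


Lethal dose calculation:
Lethal dose = LD50 * body_weight / 1000
= 692 * 91.1 / 1000
= 63041.2 / 1000
= 63.04 g

63.04


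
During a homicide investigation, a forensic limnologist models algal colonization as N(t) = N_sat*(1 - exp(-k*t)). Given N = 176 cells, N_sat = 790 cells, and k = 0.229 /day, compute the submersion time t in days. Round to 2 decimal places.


PMSI from diatom colonization curve:
N / N_sat = 176 / 790 = 0.222785
1 - N/N_sat = 0.777215
ln(1 - N/N_sat) = -0.252038
t = -ln(1 - N/N_sat) / k = -(-0.252038) / 0.229 = 1.10 days

1.10


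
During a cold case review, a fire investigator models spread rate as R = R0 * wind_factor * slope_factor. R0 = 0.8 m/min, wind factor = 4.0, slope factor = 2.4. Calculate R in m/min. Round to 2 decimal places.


Fire spread rate calculation:
R = R0 * wind_factor * slope_factor
= 0.8 * 4.0 * 2.4
= 3.2 * 2.4
= 7.68 m/min

7.68


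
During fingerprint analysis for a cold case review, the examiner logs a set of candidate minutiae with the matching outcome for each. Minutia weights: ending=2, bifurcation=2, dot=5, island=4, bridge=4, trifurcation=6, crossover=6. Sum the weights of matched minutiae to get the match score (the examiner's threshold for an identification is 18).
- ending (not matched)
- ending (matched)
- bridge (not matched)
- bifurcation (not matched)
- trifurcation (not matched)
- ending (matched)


Weighted minutiae match score:
  ending: not matched, +0
  ending: matched, +2 (running total 2)
  bridge: not matched, +0
  bifurcation: not matched, +0
  trifurcation: not matched, +0
  ending: matched, +2 (running total 4)
Total score = 4
Threshold = 18; verdict = inconclusive

4


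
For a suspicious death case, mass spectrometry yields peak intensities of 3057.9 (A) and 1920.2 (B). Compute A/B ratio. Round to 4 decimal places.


Spectral peak ratio:
Peak A = 3057.9 counts
Peak B = 1920.2 counts
Ratio = 3057.9 / 1920.2 = 1.5925

1.5925


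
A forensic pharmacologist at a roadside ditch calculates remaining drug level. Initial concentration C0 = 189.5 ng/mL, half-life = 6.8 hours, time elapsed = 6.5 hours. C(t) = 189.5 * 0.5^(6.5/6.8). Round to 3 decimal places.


Drug concentration decay:
Number of half-lives = t / t_half = 6.5 / 6.8 = 0.955882
Decay factor = 0.5^0.955882 = 0.51552632
C(t) = 189.5 * 0.51552632 = 97.692 ng/mL

97.692


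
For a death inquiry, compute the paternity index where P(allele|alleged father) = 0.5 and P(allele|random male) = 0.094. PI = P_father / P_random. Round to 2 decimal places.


Paternity Index calculation:
PI = P(allele|father) / P(allele|random)
PI = 0.5 / 0.094
PI = 5.32

5.32


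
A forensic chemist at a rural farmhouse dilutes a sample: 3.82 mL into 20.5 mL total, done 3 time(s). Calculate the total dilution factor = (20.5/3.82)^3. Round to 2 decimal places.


Dilution factor calculation:
Single dilution = V_total / V_sample = 20.5 / 3.82 ≈ 5.366492
Number of dilutions = 3
Total DF = (20.5 / 3.82)^3 (full precision, rounded at the end) = 154.55

154.55


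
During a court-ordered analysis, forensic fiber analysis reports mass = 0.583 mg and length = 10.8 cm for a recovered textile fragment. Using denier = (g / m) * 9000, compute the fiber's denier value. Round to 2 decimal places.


Denier calculation:
Mass in grams = 0.583 mg / 1000 = 0.000583 g
Length in meters = 10.8 cm / 100 = 0.108 m
Linear density = mass / length = 0.000583 / 0.108 = 0.00539815 g/m
Denier = (g/m) * 9000 = 0.00539815 * 9000 = 48.58

48.58


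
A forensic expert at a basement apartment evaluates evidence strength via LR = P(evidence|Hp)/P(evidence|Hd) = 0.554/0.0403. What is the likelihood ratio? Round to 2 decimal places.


Likelihood ratio calculation:
LR = P(E|Hp) / P(E|Hd)
LR = 0.554 / 0.0403
LR = 13.75

13.75


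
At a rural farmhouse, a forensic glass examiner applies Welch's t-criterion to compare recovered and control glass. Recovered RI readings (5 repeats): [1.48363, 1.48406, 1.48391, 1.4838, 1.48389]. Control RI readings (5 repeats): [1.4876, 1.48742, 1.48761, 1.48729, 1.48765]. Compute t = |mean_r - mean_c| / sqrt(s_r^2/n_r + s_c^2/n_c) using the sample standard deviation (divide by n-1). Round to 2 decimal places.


Welch's t-criterion for glass RI comparison:
Recovered mean = sum / n_r = 7.41929 / 5 = 1.483858
Control mean = sum / n_c = 7.43757 / 5 = 1.487514
Recovered sample variance s_r^2 = 2.497e-08
Control sample variance s_c^2 = 2.353e-08
Welch SE (unpooled) = sqrt(s_r^2/n_r + s_c^2/n_c) = sqrt(4.994e-09 + 4.706e-09) = sqrt(9.7e-09) = 9.84886e-05
|mean_r - mean_c| = 0.003656
t = 0.003656 / 9.84886e-05 = 37.12

37.12


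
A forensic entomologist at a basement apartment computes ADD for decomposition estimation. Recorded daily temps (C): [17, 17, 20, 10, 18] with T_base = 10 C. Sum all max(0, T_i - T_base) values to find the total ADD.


Computing ADD day by day:
Day 1: max(0, 17 - 10) = 7
Day 2: max(0, 17 - 10) = 7
Day 3: max(0, 20 - 10) = 10
Day 4: max(0, 10 - 10) = 0
Day 5: max(0, 18 - 10) = 8
Total ADD = 32

32


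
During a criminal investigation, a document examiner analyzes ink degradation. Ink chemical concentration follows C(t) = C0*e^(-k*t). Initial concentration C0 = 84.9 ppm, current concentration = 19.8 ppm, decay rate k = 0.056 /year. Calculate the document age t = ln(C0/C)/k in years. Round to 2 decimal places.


Document age estimation:
C0/C = 84.9 / 19.8 = 4.287879
ln(C0/C) = 1.455792
t = 1.455792 / 0.056 = 26.00 years

26.00


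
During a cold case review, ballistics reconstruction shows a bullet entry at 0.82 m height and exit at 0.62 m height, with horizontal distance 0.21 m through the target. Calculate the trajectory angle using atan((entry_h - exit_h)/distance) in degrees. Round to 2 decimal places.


Bullet trajectory angle:
Height difference = 0.82 - 0.62 = 0.2 m
angle = atan(0.2 / 0.21)
angle = atan(0.952381)
angle = 43.60 degrees

43.60


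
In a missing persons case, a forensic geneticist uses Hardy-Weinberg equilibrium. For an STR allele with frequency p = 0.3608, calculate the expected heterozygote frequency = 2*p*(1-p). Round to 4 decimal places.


Hardy-Weinberg heterozygote frequency:
q = 1 - p = 1 - 0.3608 = 0.6392
2pq = 2 * 0.3608 * 0.6392 = 0.4612

0.4612


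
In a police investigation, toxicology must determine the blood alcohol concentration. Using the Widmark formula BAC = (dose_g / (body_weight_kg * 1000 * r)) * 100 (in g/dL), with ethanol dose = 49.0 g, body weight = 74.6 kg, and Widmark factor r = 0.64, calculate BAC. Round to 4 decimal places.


Applying the Widmark formula:
BAC = (dose_g / (body_wt * 1000 * r)) * 100
Denominator = 74.6 * 1000 * 0.64 = 47744
BAC = (49.0 / 47744) * 100
BAC = 0.1026 g/dL

0.1026


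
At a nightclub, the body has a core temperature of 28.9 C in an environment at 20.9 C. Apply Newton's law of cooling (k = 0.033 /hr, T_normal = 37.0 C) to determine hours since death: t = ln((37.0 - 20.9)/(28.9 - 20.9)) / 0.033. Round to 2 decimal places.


Using Newton's law of cooling:
t = ln((T_normal - T_ambient) / (T_body - T_ambient)) / k
T_normal - T_ambient = 16.1
T_body - T_ambient = 8.0
Ratio = 2.0125
ln(ratio) = 0.699378
t = 0.699378 / 0.033 = 21.19 hours

21.19


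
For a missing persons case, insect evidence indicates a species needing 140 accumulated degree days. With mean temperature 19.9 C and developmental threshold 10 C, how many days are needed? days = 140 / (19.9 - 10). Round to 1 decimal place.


Insect development time:
Effective temperature = avg_temp - T_base = 19.9 - 10 = 9.9 C
Days = ADD / effective_temp = 140 / 9.9 = 14.1 days

14.1


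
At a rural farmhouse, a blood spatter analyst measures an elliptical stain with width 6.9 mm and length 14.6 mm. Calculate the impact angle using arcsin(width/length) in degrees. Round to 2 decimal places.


Blood spatter impact angle calculation:
width / length = 6.9 / 14.6 = 0.472603
angle = arcsin(0.472603)
angle = 28.20 degrees

28.20


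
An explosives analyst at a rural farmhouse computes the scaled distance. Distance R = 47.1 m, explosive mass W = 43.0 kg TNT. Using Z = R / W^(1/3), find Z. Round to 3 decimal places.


Scaled distance calculation:
W^(1/3) = 43.0^(1/3) = 3.503398
Z = R / W^(1/3) = 47.1 / 3.503398
Z = 13.444 m/kg^(1/3)

13.444


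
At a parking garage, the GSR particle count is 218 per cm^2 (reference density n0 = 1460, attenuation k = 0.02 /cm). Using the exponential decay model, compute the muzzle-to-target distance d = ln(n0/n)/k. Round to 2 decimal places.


GSR distance calculation:
n0/n = 1460 / 218 = 6.697248
ln(n0/n) = 1.901697
d = 1.901697 / 0.02 = 95.08 cm

95.08


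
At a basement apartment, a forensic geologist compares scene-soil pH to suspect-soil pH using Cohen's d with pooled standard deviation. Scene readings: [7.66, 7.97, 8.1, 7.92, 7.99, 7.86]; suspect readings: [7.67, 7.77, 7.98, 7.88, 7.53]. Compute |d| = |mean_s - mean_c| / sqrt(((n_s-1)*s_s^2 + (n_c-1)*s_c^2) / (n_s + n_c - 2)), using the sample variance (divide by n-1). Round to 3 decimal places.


Pooled-variance Cohen's d for soil pH comparison:
Scene mean = 47.5 / 6 = 7.916667
Suspect mean = 38.83 / 5 = 7.766
Scene sample variance s_s^2 = 0.022187
Suspect sample variance s_c^2 = 0.03093
Pooled variance = ((n_s-1)*s_s^2 + (n_c-1)*s_c^2) / (n_s + n_c - 2) = 0.026073
Pooled SD = sqrt(0.026073) = 0.161471
Mean difference = 0.150667
|d| = |0.150667| / 0.161471 = 0.933

0.933


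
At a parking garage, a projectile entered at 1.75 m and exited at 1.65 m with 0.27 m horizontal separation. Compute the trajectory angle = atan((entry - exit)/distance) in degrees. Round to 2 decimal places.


Bullet trajectory angle:
Height difference = 1.75 - 1.65 = 0.1 m
angle = atan(0.1 / 0.27)
angle = atan(0.37037)
angle = 20.32 degrees

20.32


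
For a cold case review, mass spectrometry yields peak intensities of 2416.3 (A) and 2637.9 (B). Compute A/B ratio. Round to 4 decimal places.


Spectral peak ratio:
Peak A = 2416.3 counts
Peak B = 2637.9 counts
Ratio = 2416.3 / 2637.9 = 0.9160

0.9160


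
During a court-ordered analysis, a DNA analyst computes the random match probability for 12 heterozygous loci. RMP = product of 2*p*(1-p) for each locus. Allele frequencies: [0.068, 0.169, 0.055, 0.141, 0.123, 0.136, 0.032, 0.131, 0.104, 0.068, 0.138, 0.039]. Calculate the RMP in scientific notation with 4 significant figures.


Computing RMP for 12 loci:
Locus 1: 2 * 0.068 * 0.932 = 0.126752
Locus 2: 2 * 0.169 * 0.831 = 0.280878
Locus 3: 2 * 0.055 * 0.945 = 0.10395
Locus 4: 2 * 0.141 * 0.859 = 0.242238
Locus 5: 2 * 0.123 * 0.877 = 0.215742
Locus 6: 2 * 0.136 * 0.864 = 0.235008
Locus 7: 2 * 0.032 * 0.968 = 0.061952
Locus 8: 2 * 0.131 * 0.869 = 0.227678
Locus 9: 2 * 0.104 * 0.896 = 0.186368
Locus 10: 2 * 0.068 * 0.932 = 0.126752
Locus 11: 2 * 0.138 * 0.862 = 0.237912
Locus 12: 2 * 0.039 * 0.961 = 0.074958
RMP = 2.701e-10

2.701e-10


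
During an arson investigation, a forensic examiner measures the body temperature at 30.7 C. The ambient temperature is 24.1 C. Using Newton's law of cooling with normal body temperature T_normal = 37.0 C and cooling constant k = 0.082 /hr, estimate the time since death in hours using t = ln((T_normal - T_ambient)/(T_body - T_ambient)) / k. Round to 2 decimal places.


Using Newton's law of cooling:
t = ln((T_normal - T_ambient) / (T_body - T_ambient)) / k
T_normal - T_ambient = 12.9
T_body - T_ambient = 6.6
Ratio = 1.954545
ln(ratio) = 0.670157
t = 0.670157 / 0.082 = 8.17 hours

8.17


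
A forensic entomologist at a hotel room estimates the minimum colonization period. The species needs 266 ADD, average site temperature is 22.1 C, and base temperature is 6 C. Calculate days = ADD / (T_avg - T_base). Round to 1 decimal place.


Insect development time:
Effective temperature = avg_temp - T_base = 22.1 - 6 = 16.1 C
Days = ADD / effective_temp = 266 / 16.1 = 16.5 days

16.5


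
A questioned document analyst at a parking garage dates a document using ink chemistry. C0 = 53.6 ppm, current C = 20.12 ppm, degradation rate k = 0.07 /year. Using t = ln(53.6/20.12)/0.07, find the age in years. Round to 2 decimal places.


Document age estimation:
C0/C = 53.6 / 20.12 = 2.664016
ln(C0/C) = 0.979835
t = 0.979835 / 0.07 = 14.00 years

14.00


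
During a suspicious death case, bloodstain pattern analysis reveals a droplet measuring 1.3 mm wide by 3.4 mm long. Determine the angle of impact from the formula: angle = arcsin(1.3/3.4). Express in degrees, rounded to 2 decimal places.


Blood spatter impact angle calculation:
width / length = 1.3 / 3.4 = 0.382353
angle = arcsin(0.382353)
angle = 22.48 degrees

22.48


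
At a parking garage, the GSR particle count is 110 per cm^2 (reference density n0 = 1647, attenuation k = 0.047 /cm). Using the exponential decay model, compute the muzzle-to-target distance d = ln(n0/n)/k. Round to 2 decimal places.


GSR distance calculation:
n0/n = 1647 / 110 = 14.972727
ln(n0/n) = 2.70623
d = 2.70623 / 0.047 = 57.58 cm

57.58


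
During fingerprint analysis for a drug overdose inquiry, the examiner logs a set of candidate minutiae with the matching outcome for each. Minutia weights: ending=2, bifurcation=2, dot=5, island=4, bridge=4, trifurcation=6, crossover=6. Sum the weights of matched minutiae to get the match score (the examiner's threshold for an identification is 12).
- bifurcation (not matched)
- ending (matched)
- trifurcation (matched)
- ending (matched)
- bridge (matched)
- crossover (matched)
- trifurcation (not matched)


Weighted minutiae match score:
  bifurcation: not matched, +0
  ending: matched, +2 (running total 2)
  trifurcation: matched, +6 (running total 8)
  ending: matched, +2 (running total 10)
  bridge: matched, +4 (running total 14)
  crossover: matched, +6 (running total 20)
  trifurcation: not matched, +0
Total score = 20
Threshold = 12; verdict = identification

20


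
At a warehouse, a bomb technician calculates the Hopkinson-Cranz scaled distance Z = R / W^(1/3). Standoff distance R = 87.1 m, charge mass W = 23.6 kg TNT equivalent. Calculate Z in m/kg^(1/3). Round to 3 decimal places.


Scaled distance calculation:
W^(1/3) = 23.6^(1/3) = 2.868384
Z = R / W^(1/3) = 87.1 / 2.868384
Z = 30.366 m/kg^(1/3)

30.366


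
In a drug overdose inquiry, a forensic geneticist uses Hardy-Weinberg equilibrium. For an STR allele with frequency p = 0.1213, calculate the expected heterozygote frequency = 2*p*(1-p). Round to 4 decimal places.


Hardy-Weinberg heterozygote frequency:
q = 1 - p = 1 - 0.1213 = 0.8787
2pq = 2 * 0.1213 * 0.8787 = 0.2132

0.2132


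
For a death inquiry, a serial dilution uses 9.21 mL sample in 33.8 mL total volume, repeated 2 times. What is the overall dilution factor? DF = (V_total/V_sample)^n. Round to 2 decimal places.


Dilution factor calculation:
Single dilution = V_total / V_sample = 33.8 / 9.21 ≈ 3.669924
Number of dilutions = 2
Total DF = (33.8 / 9.21)^2 (full precision, rounded at the end) = 13.47

13.47


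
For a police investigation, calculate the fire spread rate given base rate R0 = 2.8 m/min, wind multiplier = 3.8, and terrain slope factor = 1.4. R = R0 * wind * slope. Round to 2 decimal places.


Fire spread rate calculation:
R = R0 * wind_factor * slope_factor
= 2.8 * 3.8 * 1.4
= 10.64 * 1.4
= 14.90 m/min

14.90


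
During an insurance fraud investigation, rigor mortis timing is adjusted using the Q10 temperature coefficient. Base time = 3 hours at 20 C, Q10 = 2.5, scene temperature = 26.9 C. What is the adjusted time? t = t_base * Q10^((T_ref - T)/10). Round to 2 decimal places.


Rigor mortis time adjustment:
Exponent = (T_ref - T_actual) / 10 = (20 - 26.9) / 10 = -0.69
Q10 factor = 2.5^-0.69 = 0.5314
t_adjusted = 3 * 0.5314 = 1.59 hours

1.59


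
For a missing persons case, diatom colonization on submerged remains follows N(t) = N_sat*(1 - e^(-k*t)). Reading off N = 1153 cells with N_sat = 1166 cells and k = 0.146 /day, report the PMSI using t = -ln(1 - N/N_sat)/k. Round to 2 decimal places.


PMSI from diatom colonization curve:
N / N_sat = 1153 / 1166 = 0.988851
1 - N/N_sat = 0.011149
ln(1 - N/N_sat) = -4.496405
t = -ln(1 - N/N_sat) / k = -(-4.496405) / 0.146 = 30.80 days

30.80


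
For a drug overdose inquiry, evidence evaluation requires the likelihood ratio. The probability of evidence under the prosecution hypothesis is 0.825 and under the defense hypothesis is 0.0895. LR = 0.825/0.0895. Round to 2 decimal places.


Likelihood ratio calculation:
LR = P(E|Hp) / P(E|Hd)
LR = 0.825 / 0.0895
LR = 9.22

9.22


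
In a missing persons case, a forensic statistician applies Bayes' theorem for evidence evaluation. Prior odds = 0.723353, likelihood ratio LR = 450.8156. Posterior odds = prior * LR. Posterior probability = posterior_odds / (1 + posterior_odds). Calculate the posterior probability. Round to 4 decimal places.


Bayesian evidence evaluation:
Posterior odds = prior_odds * LR = 0.723353 * 450.8156 = 326.0988
Posterior probability = posterior_odds / (1 + posterior_odds)
= 326.0988 / (1 + 326.0988)
= 326.0988 / 327.0988
= 0.9969

0.9969


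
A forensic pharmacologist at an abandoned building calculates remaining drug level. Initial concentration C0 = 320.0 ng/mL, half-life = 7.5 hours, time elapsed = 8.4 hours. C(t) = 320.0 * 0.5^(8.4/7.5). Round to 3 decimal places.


Drug concentration decay:
Number of half-lives = t / t_half = 8.4 / 7.5 = 1.12
Decay factor = 0.5^1.12 = 0.46009383
C(t) = 320.0 * 0.46009383 = 147.230 ng/mL

147.230


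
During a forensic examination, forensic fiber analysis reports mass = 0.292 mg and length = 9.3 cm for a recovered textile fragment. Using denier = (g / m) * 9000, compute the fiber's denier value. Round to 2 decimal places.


Denier calculation:
Mass in grams = 0.292 mg / 1000 = 0.000292 g
Length in meters = 9.3 cm / 100 = 0.093 m
Linear density = mass / length = 0.000292 / 0.093 = 0.00313978 g/m
Denier = (g/m) * 9000 = 0.00313978 * 9000 = 28.26

28.26


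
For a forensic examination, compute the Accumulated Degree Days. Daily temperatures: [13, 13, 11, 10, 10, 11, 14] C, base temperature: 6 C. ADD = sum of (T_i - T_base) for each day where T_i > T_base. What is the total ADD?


Computing ADD day by day:
Day 1: max(0, 13 - 6) = 7
Day 2: max(0, 13 - 6) = 7
Day 3: max(0, 11 - 6) = 5
Day 4: max(0, 10 - 6) = 4
Day 5: max(0, 10 - 6) = 4
Day 6: max(0, 11 - 6) = 5
Day 7: max(0, 14 - 6) = 8
Total ADD = 40

40
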